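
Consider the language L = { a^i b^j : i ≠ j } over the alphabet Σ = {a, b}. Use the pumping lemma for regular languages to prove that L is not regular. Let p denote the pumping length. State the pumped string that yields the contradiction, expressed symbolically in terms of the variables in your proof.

Assume L is regular. Let p be the pumping length given by the pumping lemma.
Choose w = a^p b^{p+p!}. Since p ≠ p+p!, w ∈ L; and |w| ≥ p.
Write w = xyz as guaranteed by the lemma, with |xy| ≤ p and |y| ≥ 1.
Because |xy| ≤ p and w begins with p copies of a, we have y = a^k with 1 ≤ k ≤ p.
Since 1 ≤ k ≤ p, k divides p!; set t = 1 + p!/k. Then xy^t z has p + (p!/k)·k = p + p! copies of a. Now the a-count equals the b-count, so i ≠ j fails. So xy^t z = a^{p+p!} b^{p+p!} ∉ L.
This is a contradiction; hence L is not regular.

a^{p+p!} b^{p+p!}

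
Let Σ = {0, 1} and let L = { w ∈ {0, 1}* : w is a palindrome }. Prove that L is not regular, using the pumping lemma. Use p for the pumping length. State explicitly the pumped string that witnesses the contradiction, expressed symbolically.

0^{p+k} 1 0^p

Assume L is regular; let p be its pumping constant.
Take w = 0^p 1 0^p, a palindrome of length 2p+1 ≥ p.
By the pumping lemma, w = xyz with |xy| ≤ p and |y| ≥ 1.
Because |xy| ≤ p and w begins with p copies of 0, we have y = 0^k with 1 ≤ k ≤ p.
Pump with i = 2: xy^2z = 0^{p+k} 1 0^p. Its reverse is 0^p 1 0^{p+k}, which differs from xy^2z since k ≥ 1. So xy^2z is not a palindrome and xy^2z ∉ L.
Contradiction. Therefore L is not regular.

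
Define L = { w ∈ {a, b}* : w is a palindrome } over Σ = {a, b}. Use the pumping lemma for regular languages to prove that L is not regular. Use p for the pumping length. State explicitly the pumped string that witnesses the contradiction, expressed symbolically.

a^{p+k} b a^p

Toward a contradiction, assume L is regular with pumping length p.
Take w = a^p b a^p, a palindrome of length 2p+1 ≥ p.
By the pumping lemma, w = xyz with |xy| ≤ p and y is nonempty.
Since the first p symbols of w are all a's and |xy| ≤ p, y lies entirely in the leading a-block: y = a^k for some k with 1 ≤ k ≤ p.
Pump with i = 2: xy^2z = a^{p+k} b a^p. Its reverse is a^p b a^{p+k}, which differs from xy^2z since k ≥ 1. So xy^2z is not a palindrome and xy^2z ∉ L.
This contradicts the pumping lemma, so L is not regular.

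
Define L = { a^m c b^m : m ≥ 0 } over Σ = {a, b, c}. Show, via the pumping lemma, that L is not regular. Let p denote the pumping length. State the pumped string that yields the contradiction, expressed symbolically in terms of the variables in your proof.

a^{p+k} c b^p

Assume L is regular. Let p be the pumping length given by the pumping lemma.
Take w = a^p c b^p ∈ L with |w| = 2p+1 ≥ p.
By the pumping lemma, w = xyz with |xy| ≤ p and y is nonempty.
The first p characters of w are a's, so xy (and hence y) consists only of a's. Write y = a^k, 1 ≤ k ≤ p.
Pump with i = 2: xy^2z = a^{p+k} c b^p, which would require p+k = p. But k ≥ 1, so xy^2z ∉ L.
This contradicts the pumping lemma, so L is not regular.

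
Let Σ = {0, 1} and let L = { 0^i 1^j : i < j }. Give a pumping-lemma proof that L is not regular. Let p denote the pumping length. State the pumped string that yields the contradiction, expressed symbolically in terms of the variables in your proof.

0^{p+k} 1^{p+1}

Suppose for contradiction that L is regular, and let p be the pumping length.
Choose w = 0^p 1^{p+1} ∈ L, with |w| = 2p+1 ≥ p.
By the pumping lemma, w = xyz with |xy| ≤ p and y is nonempty.
Because |xy| ≤ p and w begins with p copies of 0, we have y = 0^k with 1 ≤ k ≤ p.
Consider xy^2z = 0^{p+k} 1^{p+1}. Since k ≥ 1, the 0-count p+k is at least p+1, so i < j fails; thus xy^2z ∉ L.
Contradiction. Therefore L is not regular.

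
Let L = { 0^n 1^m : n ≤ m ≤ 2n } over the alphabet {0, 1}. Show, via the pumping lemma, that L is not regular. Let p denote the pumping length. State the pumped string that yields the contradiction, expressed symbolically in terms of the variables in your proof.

0^{p+k} 1^p

Assume L is regular; let p be its pumping constant.
Take w = 0^p 1^p ∈ L (since p ≤ p ≤ 2p), with |w| = 2p ≥ p.
Write w = xyz as guaranteed by the lemma, with |xy| ≤ p and |y| ≥ 1.
Since the first p symbols of w are all 0's and |xy| ≤ p, y lies entirely in the leading 0-block: y = 0^k for some k with 1 ≤ k ≤ p.
Pump with i = 2: xy^2z = 0^{p+k} 1^p. Now n = p+k > p = m, so the condition n ≤ m fails. Thus xy^2z ∉ L.
This is a contradiction; hence L is not regular.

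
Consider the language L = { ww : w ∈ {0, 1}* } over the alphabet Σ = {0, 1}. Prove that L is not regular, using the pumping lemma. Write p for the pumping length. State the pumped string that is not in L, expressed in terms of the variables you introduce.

Assume L is regular; let p be its pumping constant.
Take w = 0^p 1^p 0^p 1^p = uu where u = 0^p1^p; then w ∈ L and |w| = 4p ≥ p.
By the pumping lemma, w = xyz with |xy| ≤ p and |y| > 0.
Since the first p symbols of w are all 0's and |xy| ≤ p, y lies entirely in the leading 0-block: y = 0^k for some k with 1 ≤ k ≤ p.
Pump with i = 2: xy^2z = 0^{p+k} 1^p 0^p 1^p, of length 4p+k. Suppose this equals vv. The string starts with 0 and ends with 1, so v does too; thus the boundary between the two copies of v is a 1→0 transition. There is exactly one such transition, at position 2p+k, so |v| = 2p+k and |vv| = 4p+2k ≠ 4p+k since k ≥ 1. So xy^2z ∉ L.
Contradiction. Therefore L is not regular.

0^{p+k} 1^p 0^p 1^p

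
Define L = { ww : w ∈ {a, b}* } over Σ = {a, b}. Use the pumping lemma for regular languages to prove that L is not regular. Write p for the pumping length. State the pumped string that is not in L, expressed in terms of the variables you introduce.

Suppose for contradiction that L is regular, and let p be the pumping length.
Take w = a^p b^p a^p b^p = uu where u = a^pb^p; then w ∈ L and |w| = 4p ≥ p.
Write w = xyz as guaranteed by the lemma, with |xy| ≤ p and |y| > 0.
The first p characters of w are a's, so xy (and hence y) consists only of a's. Write y = a^k, 1 ≤ k ≤ p.
Pump with i = 2: xy^2z = a^{p+k} b^p a^p b^p, of length 4p+k. Suppose this equals vv. The string starts with a and ends with b, so v does too; thus the boundary between the two copies of v is a b→a transition. There is exactly one such transition, at position 2p+k, so |v| = 2p+k and |vv| = 4p+2k ≠ 4p+k since k ≥ 1. So xy^2z ∉ L.
This contradicts the pumping lemma, so L is not regular.

a^{p+k} b^p a^p b^p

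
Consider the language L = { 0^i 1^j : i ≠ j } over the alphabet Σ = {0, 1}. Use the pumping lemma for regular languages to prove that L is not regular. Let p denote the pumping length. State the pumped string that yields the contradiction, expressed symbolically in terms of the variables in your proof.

Assume L is regular; let p be its pumping constant.
Choose w = 0^p 1^{p+p!}. Since p ≠ p+p!, w ∈ L; and |w| ≥ p.
Write w = xyz as guaranteed by the lemma, with |xy| ≤ p and y is nonempty.
The first p characters of w are 0's, so xy (and hence y) consists only of 0's. Write y = 0^k, 1 ≤ k ≤ p.
Since 1 ≤ k ≤ p, k divides p!; set t = 1 + p!/k. Then xy^t z has p + (p!/k)·k = p + p! copies of 0. Now the 0-count equals the 1-count, so i ≠ j fails. So xy^t z = 0^{p+p!} 1^{p+p!} ∉ L.
Contradiction. Therefore L is not regular.

0^{p+p!} 1^{p+p!}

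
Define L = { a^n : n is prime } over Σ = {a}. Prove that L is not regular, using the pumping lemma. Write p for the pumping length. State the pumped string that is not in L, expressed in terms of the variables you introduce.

Toward a contradiction, assume L is regular with pumping length p.
Let q be a prime with q ≥ p+2 (infinitely many primes exist), and take w = a^q ∈ L with |w| = q ≥ p.
Write w = xyz as guaranteed by the lemma, with |xy| ≤ p and |y| ≥ 1.
Then y = a^k for some k with 1 ≤ k ≤ p.
Since 1 ≤ k ≤ p, |xz| = q-k. Pump with i = q+1: |xy^{q+1}z| = (q-k)+(q+1)k = q+qk = q(1+k), which is composite (both factors ≥ 2). So xy^{q+1}z = a^{q(1+k)} ∉ L.
This contradicts the pumping lemma, so L is not regular.

a^{q(1+k)}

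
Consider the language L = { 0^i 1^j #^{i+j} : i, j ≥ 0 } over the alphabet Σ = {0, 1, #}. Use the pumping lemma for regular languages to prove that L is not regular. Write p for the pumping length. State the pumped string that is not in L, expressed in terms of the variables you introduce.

Suppose for contradiction that L is regular, and let p be the pumping length.
Take w = 0^p 1^p #^{2p} ∈ L (with i=j=p, i+j=2p), |w| = 4p ≥ p.
Write w = xyz as guaranteed by the lemma, with |xy| ≤ p and |y| > 0.
The first p characters of w are 0's, so xy (and hence y) consists only of 0's. Write y = 0^k, 1 ≤ k ≤ p.
Consider xy^2z = 0^{p+k} 1^p #^{2p}. Now the 0- and 1-counts sum to 2p+k, but the #-count is 2p ≠ 2p+k. So xy^2z ∉ L.
Contradiction. Therefore L is not regular.

0^{p+k} 1^p #^{2p}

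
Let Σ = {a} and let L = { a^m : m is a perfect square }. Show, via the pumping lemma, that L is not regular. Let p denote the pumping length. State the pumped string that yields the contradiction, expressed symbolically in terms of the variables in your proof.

Assume L is regular. Let p be the pumping length given by the pumping lemma.
Take w = a^{p²} ∈ L with |w| = p² ≥ p.
Write w = xyz as guaranteed by the lemma, with |xy| ≤ p and y is nonempty.
Then y = a^k for some k with 1 ≤ k ≤ p.
Pump with i = 2: xy^2z = a^{p²+k}. Since 1 ≤ k ≤ p, p² < p²+k ≤ p²+p < (p+1)², so p²+k lies strictly between consecutive squares and is not a perfect square. So xy^2z ∉ L.
This is a contradiction; hence L is not regular.

a^{p²+k}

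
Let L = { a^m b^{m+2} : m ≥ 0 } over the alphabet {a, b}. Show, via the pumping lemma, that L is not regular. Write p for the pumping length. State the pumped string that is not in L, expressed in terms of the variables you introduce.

Suppose for contradiction that L is regular, and let p be the pumping length.
Let w = a^p b^{p+2} ∈ L; note |w| = 2p+2 ≥ p.
Write w = xyz as guaranteed by the lemma, with |xy| ≤ p and |y| > 0.
Since the first p symbols of w are all a's and |xy| ≤ p, y lies entirely in the leading a-block: y = a^k for some k with 1 ≤ k ≤ p.
Pump with i = 2: xy^2z = a^{p+k} b^{p+2}. For this to lie in L we would need p+2 = (p+k)+2, which forces k = 0. But k ≥ 1, so xy^2z ∉ L.
Contradiction. Therefore L is not regular.

a^{p+k} b^{p+2}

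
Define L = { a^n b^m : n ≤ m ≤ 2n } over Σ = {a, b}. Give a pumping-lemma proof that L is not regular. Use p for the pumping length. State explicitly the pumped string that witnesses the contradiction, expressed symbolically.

Toward a contradiction, assume L is regular with pumping length p.
Take w = a^p b^p ∈ L (since p ≤ p ≤ 2p), with |w| = 2p ≥ p.
Write w = xyz as guaranteed by the lemma, with |xy| ≤ p and y is nonempty.
Because |xy| ≤ p and w begins with p copies of a, we have y = a^k with 1 ≤ k ≤ p.
Pump with i = 2: xy^2z = a^{p+k} b^p. Now n = p+k > p = m, so the condition n ≤ m fails. Thus xy^2z ∉ L.
This contradicts the pumping lemma, so L is not regular.

a^{p+k} b^p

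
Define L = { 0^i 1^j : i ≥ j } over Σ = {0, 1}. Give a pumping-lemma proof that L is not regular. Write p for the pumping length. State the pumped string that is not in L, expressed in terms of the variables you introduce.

Assume L is regular. Let p be the pumping length given by the pumping lemma.
Choose w = 0^p 1^p ∈ L, with |w| = 2p ≥ p.
Write w = xyz as guaranteed by the lemma, with |xy| ≤ p and |y| ≥ 1.
Because |xy| ≤ p and w begins with p copies of 0, we have y = 0^k with 1 ≤ k ≤ p.
Consider xy^0z = xz = 0^{p-k} 1^p. Since k ≥ 1, the 0-count p-k is less than p, so i ≥ j fails; thus xz ∉ L.
This is a contradiction; hence L is not regular.

0^{p-k} 1^p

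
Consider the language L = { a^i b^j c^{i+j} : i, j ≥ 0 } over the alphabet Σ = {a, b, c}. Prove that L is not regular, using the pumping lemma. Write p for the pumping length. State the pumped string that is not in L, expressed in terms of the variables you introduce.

Assume L is regular. Let p be the pumping length given by the pumping lemma.
Take w = a^p b^p c^{2p} ∈ L (with i=j=p, i+j=2p), |w| = 4p ≥ p.
By the pumping lemma, w = xyz with |xy| ≤ p and y is nonempty.
Because |xy| ≤ p and w begins with p copies of a, we have y = a^k with 1 ≤ k ≤ p.
Consider xy^2z = a^{p+k} b^p c^{2p}. Now the a- and b-counts sum to 2p+k, but the c-count is 2p ≠ 2p+k. So xy^2z ∉ L.
This contradicts the pumping lemma, so L is not regular.

a^{p+k} b^p c^{2p}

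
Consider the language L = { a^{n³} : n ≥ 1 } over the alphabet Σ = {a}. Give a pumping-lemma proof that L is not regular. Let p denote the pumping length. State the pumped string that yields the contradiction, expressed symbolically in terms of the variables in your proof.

a^{p³+k}

Assume L is regular. Let p be the pumping length given by the pumping lemma.
Take w = a^{p³} ∈ L with |w| = p³ ≥ p.
By the pumping lemma, w = xyz with |xy| ≤ p and |y| > 0.
Then y = a^k for some k with 1 ≤ k ≤ p.
Pump with i = 2: xy^2z = a^{p³+k}. Since 1 ≤ k ≤ p, p³ < p³+k ≤ p³+p < p³+3p²+3p+1 = (p+1)³, so p³+k is not a perfect cube. So xy^2z ∉ L.
This contradicts the pumping lemma, so L is not regular.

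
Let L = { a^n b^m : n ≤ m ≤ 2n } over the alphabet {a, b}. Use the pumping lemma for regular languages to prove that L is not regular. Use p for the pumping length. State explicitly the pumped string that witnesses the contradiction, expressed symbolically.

Assume L is regular. Let p be the pumping length given by the pumping lemma.
Take w = a^p b^p ∈ L (since p ≤ p ≤ 2p), with |w| = 2p ≥ p.
Write w = xyz as guaranteed by the lemma, with |xy| ≤ p and |y| > 0.
Because |xy| ≤ p and w begins with p copies of a, we have y = a^k with 1 ≤ k ≤ p.
Pump with i = 2: xy^2z = a^{p+k} b^p. Now n = p+k > p = m, so the condition n ≤ m fails. Thus xy^2z ∉ L.
This contradicts the pumping lemma, so L is not regular.

a^{p+k} b^p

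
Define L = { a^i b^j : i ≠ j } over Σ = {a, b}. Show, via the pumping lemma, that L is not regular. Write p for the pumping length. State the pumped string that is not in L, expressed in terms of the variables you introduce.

Assume L is regular; let p be its pumping constant.
Choose w = a^p b^{p+p!}. Since p ≠ p+p!, w ∈ L; and |w| ≥ p.
Write w = xyz as guaranteed by the lemma, with |xy| ≤ p and |y| ≥ 1.
The first p characters of w are a's, so xy (and hence y) consists only of a's. Write y = a^k, 1 ≤ k ≤ p.
Since 1 ≤ k ≤ p, k divides p!; set t = 1 + p!/k. Then xy^t z has p + (p!/k)·k = p + p! copies of a. Now the a-count equals the b-count, so i ≠ j fails. So xy^t z = a^{p+p!} b^{p+p!} ∉ L.
This contradicts the pumping lemma, so L is not regular.

a^{p+p!} b^{p+p!}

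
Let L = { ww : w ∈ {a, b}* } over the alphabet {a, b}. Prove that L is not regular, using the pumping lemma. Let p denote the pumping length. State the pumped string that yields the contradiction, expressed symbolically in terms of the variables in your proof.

Assume L is regular; let p be its pumping constant.
Take w = a^p b^p a^p b^p = uu where u = a^pb^p; then w ∈ L and |w| = 4p ≥ p.
By the pumping lemma, w = xyz with |xy| ≤ p and y is nonempty.
Since the first p symbols of w are all a's and |xy| ≤ p, y lies entirely in the leading a-block: y = a^k for some k with 1 ≤ k ≤ p.
Pump with i = 2: xy^2z = a^{p+k} b^p a^p b^p, of length 4p+k. Suppose this equals vv. The string starts with a and ends with b, so v does too; thus the boundary between the two copies of v is a b→a transition. There is exactly one such transition, at position 2p+k, so |v| = 2p+k and |vv| = 4p+2k ≠ 4p+k since k ≥ 1. So xy^2z ∉ L.
This is a contradiction; hence L is not regular.

a^{p+k} b^p a^p b^p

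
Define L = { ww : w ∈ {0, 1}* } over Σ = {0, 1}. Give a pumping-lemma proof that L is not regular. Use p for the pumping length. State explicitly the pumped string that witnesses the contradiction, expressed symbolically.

0^{p+k} 1^p 0^p 1^p

Assume L is regular. Let p be the pumping length given by the pumping lemma.
Take w = 0^p 1^p 0^p 1^p = uu where u = 0^p1^p; then w ∈ L and |w| = 4p ≥ p.
The pumping lemma gives a decomposition w = xyz where |xy| ≤ p and |y| ≥ 1.
Since the first p symbols of w are all 0's and |xy| ≤ p, y lies entirely in the leading 0-block: y = 0^k for some k with 1 ≤ k ≤ p.
Pump with i = 2: xy^2z = 0^{p+k} 1^p 0^p 1^p, of length 4p+k. Suppose this equals vv. The string starts with 0 and ends with 1, so v does too; thus the boundary between the two copies of v is a 1→0 transition. There is exactly one such transition, at position 2p+k, so |v| = 2p+k and |vv| = 4p+2k ≠ 4p+k since k ≥ 1. So xy^2z ∉ L.
This is a contradiction; hence L is not regular.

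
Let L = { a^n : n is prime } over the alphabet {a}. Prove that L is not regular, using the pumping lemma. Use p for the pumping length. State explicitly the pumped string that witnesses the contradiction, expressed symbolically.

Assume L is regular; let p be its pumping constant.
Let q be a prime with q ≥ p+2 (infinitely many primes exist), and take w = a^q ∈ L with |w| = q ≥ p.
The pumping lemma gives a decomposition w = xyz where |xy| ≤ p and y is nonempty.
Then y = a^k for some k with 1 ≤ k ≤ p.
Since 1 ≤ k ≤ p, |xz| = q-k. Pump with i = q+1: |xy^{q+1}z| = (q-k)+(q+1)k = q+qk = q(1+k), which is composite (both factors ≥ 2). So xy^{q+1}z = a^{q(1+k)} ∉ L.
This is a contradiction; hence L is not regular.

a^{q(1+k)}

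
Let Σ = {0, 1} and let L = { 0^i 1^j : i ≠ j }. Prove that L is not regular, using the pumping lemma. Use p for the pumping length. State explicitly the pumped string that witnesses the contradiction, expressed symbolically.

Toward a contradiction, assume L is regular with pumping length p.
Choose w = 0^p 1^{p+p!}. Since p ≠ p+p!, w ∈ L; and |w| ≥ p.
Write w = xyz as guaranteed by the lemma, with |xy| ≤ p and |y| ≥ 1.
Because |xy| ≤ p and w begins with p copies of 0, we have y = 0^k with 1 ≤ k ≤ p.
Since 1 ≤ k ≤ p, k divides p!; set t = 1 + p!/k. Then xy^t z has p + (p!/k)·k = p + p! copies of 0. Now the 0-count equals the 1-count, so i ≠ j fails. So xy^t z = 0^{p+p!} 1^{p+p!} ∉ L.
This is a contradiction; hence L is not regular.

0^{p+p!} 1^{p+p!}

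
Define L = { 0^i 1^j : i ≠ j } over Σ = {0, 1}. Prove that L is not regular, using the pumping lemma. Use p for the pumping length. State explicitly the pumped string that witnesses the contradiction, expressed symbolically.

0^{p+p!} 1^{p+p!}

Assume L is regular; let p be its pumping constant.
Choose w = 0^p 1^{p+p!}. Since p ≠ p+p!, w ∈ L; and |w| ≥ p.
The pumping lemma gives a decomposition w = xyz where |xy| ≤ p and y is nonempty.
Since the first p symbols of w are all 0's and |xy| ≤ p, y lies entirely in the leading 0-block: y = 0^k for some k with 1 ≤ k ≤ p.
Since 1 ≤ k ≤ p, k divides p!; set t = 1 + p!/k. Then xy^t z has p + (p!/k)·k = p + p! copies of 0. Now the 0-count equals the 1-count, so i ≠ j fails. So xy^t z = 0^{p+p!} 1^{p+p!} ∉ L.
This contradicts the pumping lemma, so L is not regular.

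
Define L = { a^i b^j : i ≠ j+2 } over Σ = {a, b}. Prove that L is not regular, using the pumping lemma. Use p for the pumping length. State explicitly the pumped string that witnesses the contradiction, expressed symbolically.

a^{p+p!} b^{p+p!-2}

Toward a contradiction, assume L is regular with pumping length p.
Choose w = a^p b^{p+p!-2}. Since p ≠ (p+p!-2)+2 = p+p!, w ∈ L; and |w| ≥ p.
By the pumping lemma, w = xyz with |xy| ≤ p and |y| ≥ 1.
Because |xy| ≤ p and w begins with p copies of a, we have y = a^k with 1 ≤ k ≤ p.
Since 1 ≤ k ≤ p, k divides p!; set t = 1 + p!/k. Then xy^t z has p + (p!/k)·k = p + p! copies of a. Now the a-count is p+p! and (b-count)+2 = (p+p!-2)+2 = p+p!, so i ≠ j+2 fails. So xy^t z = a^{p+p!} b^{p+p!-2} ∉ L.
This is a contradiction; hence L is not regular.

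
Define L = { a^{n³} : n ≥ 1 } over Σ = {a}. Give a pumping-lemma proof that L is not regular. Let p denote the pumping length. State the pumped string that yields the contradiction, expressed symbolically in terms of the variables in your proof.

a^{p³+k}

Suppose for contradiction that L is regular, and let p be the pumping length.
Take w = a^{p³} ∈ L with |w| = p³ ≥ p.
The pumping lemma gives a decomposition w = xyz where |xy| ≤ p and y is nonempty.
Then y = a^k for some k with 1 ≤ k ≤ p.
Pump with i = 2: xy^2z = a^{p³+k}. Since 1 ≤ k ≤ p, p³ < p³+k ≤ p³+p < p³+3p²+3p+1 = (p+1)³, so p³+k is not a perfect cube. So xy^2z ∉ L.
This contradicts the pumping lemma, so L is not regular.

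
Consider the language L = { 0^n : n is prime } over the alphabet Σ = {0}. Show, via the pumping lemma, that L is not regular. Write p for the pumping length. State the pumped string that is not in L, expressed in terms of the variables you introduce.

0^{q(1+k)}

Toward a contradiction, assume L is regular with pumping length p.
Let q be a prime with q ≥ p+2 (infinitely many primes exist), and take w = 0^q ∈ L with |w| = q ≥ p.
Write w = xyz as guaranteed by the lemma, with |xy| ≤ p and y is nonempty.
Then y = 0^k for some k with 1 ≤ k ≤ p.
Since 1 ≤ k ≤ p, |xz| = q-k. Pump with i = q+1: |xy^{q+1}z| = (q-k)+(q+1)k = q+qk = q(1+k), which is composite (both factors ≥ 2). So xy^{q+1}z = 0^{q(1+k)} ∉ L.
This contradicts the pumping lemma, so L is not regular.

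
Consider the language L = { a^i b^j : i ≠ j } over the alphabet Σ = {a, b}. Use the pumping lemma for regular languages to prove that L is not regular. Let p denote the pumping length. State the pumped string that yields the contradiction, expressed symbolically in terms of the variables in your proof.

a^{p+p!} b^{p+p!}

Assume L is regular. Let p be the pumping length given by the pumping lemma.
Choose w = a^p b^{p+p!}. Since p ≠ p+p!, w ∈ L; and |w| ≥ p.
The pumping lemma gives a decomposition w = xyz where |xy| ≤ p and |y| > 0.
The first p characters of w are a's, so xy (and hence y) consists only of a's. Write y = a^k, 1 ≤ k ≤ p.
Since 1 ≤ k ≤ p, k divides p!; set t = 1 + p!/k. Then xy^t z has p + (p!/k)·k = p + p! copies of a. Now the a-count equals the b-count, so i ≠ j fails. So xy^t z = a^{p+p!} b^{p+p!} ∉ L.
This contradicts the pumping lemma, so L is not regular.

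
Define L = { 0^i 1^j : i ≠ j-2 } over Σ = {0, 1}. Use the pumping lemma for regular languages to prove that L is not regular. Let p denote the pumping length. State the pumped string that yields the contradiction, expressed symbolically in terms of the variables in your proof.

Assume L is regular; let p be its pumping constant.
Choose w = 0^p 1^{p+p!+2}. Since p ≠ (p+p!+2)-2 = p+p!, w ∈ L; and |w| ≥ p.
Write w = xyz as guaranteed by the lemma, with |xy| ≤ p and |y| > 0.
Because |xy| ≤ p and w begins with p copies of 0, we have y = 0^k with 1 ≤ k ≤ p.
Since 1 ≤ k ≤ p, k divides p!; set t = 1 + p!/k. Then xy^t z has p + (p!/k)·k = p + p! copies of 0. Now the 0-count is p+p! and (1-count)-2 = (p+p!+2)-2 = p+p!, so i ≠ j-2 fails. So xy^t z = 0^{p+p!} 1^{p+p!+2} ∉ L.
This is a contradiction; hence L is not regular.

0^{p+p!} 1^{p+p!+2}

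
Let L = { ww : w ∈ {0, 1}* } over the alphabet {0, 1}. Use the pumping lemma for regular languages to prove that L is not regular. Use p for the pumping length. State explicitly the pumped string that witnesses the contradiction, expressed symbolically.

0^{p+k} 1^p 0^p 1^p

Assume L is regular; let p be its pumping constant.
Take w = 0^p 1^p 0^p 1^p = uu where u = 0^p1^p; then w ∈ L and |w| = 4p ≥ p.
Write w = xyz as guaranteed by the lemma, with |xy| ≤ p and |y| ≥ 1.
The first p characters of w are 0's, so xy (and hence y) consists only of 0's. Write y = 0^k, 1 ≤ k ≤ p.
Pump with i = 2: xy^2z = 0^{p+k} 1^p 0^p 1^p, of length 4p+k. Suppose this equals vv. The string starts with 0 and ends with 1, so v does too; thus the boundary between the two copies of v is a 1→0 transition. There is exactly one such transition, at position 2p+k, so |v| = 2p+k and |vv| = 4p+2k ≠ 4p+k since k ≥ 1. So xy^2z ∉ L.
Contradiction. Therefore L is not regular.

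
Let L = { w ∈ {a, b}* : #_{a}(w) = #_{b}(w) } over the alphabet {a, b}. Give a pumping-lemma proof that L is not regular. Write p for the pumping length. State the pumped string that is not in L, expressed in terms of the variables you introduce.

a^{p+k} b^p

Assume L is regular; let p be its pumping constant.
Choose w = a^p b^p ∈ L with |w| = 2p ≥ p.
By the pumping lemma, w = xyz with |xy| ≤ p and y is nonempty.
Since the first p symbols of w are all a's and |xy| ≤ p, y lies entirely in the leading a-block: y = a^k for some k with 1 ≤ k ≤ p.
Pump with i = 2: xy^2z = a^{p+k} b^p has p+k occurrences of a but only p of b. Since k ≥ 1 the counts differ, so xy^2z ∉ L.
This is a contradiction; hence L is not regular.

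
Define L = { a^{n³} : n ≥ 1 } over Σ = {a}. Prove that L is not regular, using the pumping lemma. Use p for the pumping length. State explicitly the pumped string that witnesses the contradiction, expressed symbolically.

Assume L is regular. Let p be the pumping length given by the pumping lemma.
Take w = a^{p³} ∈ L with |w| = p³ ≥ p.
The pumping lemma gives a decomposition w = xyz where |xy| ≤ p and |y| ≥ 1.
Then y = a^k for some k with 1 ≤ k ≤ p.
Pump with i = 2: xy^2z = a^{p³+k}. Since 1 ≤ k ≤ p, p³ < p³+k ≤ p³+p < p³+3p²+3p+1 = (p+1)³, so p³+k is not a perfect cube. So xy^2z ∉ L.
This contradicts the pumping lemma, so L is not regular.

a^{p³+k}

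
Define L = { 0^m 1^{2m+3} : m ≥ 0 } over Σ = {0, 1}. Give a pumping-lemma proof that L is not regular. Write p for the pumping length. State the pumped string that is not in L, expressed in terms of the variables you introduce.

Assume L is regular; let p be its pumping constant.
Choose w = 0^p 1^{2p+3}, which is in L with |w| = 3p+3 ≥ p.
Write w = xyz as guaranteed by the lemma, with |xy| ≤ p and |y| ≥ 1.
Since the first p symbols of w are all 0's and |xy| ≤ p, y lies entirely in the leading 0-block: y = 0^k for some k with 1 ≤ k ≤ p.
Pump with i = 2: xy^2z = 0^{p+k} 1^{2p+3}. For this to lie in L we would need 2p+3 = 2(p+k)+3, which forces k = 0. But k ≥ 1, so xy^2z ∉ L.
Contradiction. Therefore L is not regular.

0^{p+k} 1^{2p+3}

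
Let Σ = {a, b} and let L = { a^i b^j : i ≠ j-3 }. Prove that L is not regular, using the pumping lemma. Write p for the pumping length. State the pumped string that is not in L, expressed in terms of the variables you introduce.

Assume L is regular. Let p be the pumping length given by the pumping lemma.
Choose w = a^p b^{p+p!+3}. Since p ≠ (p+p!+3)-3 = p+p!, w ∈ L; and |w| ≥ p.
By the pumping lemma, w = xyz with |xy| ≤ p and |y| > 0.
Since the first p symbols of w are all a's and |xy| ≤ p, y lies entirely in the leading a-block: y = a^k for some k with 1 ≤ k ≤ p.
Since 1 ≤ k ≤ p, k divides p!; set t = 1 + p!/k. Then xy^t z has p + (p!/k)·k = p + p! copies of a. Now the a-count is p+p! and (b-count)-3 = (p+p!+3)-3 = p+p!, so i ≠ j-3 fails. So xy^t z = a^{p+p!} b^{p+p!+3} ∉ L.
Contradiction. Therefore L is not regular.

a^{p+p!} b^{p+p!+3}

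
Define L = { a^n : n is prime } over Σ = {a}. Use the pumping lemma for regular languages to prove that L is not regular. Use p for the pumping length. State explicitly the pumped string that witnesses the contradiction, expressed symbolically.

a^{q(1+k)}

Suppose for contradiction that L is regular, and let p be the pumping length.
Let q be a prime with q ≥ p+2 (infinitely many primes exist), and take w = a^q ∈ L with |w| = q ≥ p.
The pumping lemma gives a decomposition w = xyz where |xy| ≤ p and |y| > 0.
Then y = a^k for some k with 1 ≤ k ≤ p.
Since 1 ≤ k ≤ p, |xz| = q-k. Pump with i = q+1: |xy^{q+1}z| = (q-k)+(q+1)k = q+qk = q(1+k), which is composite (both factors ≥ 2). So xy^{q+1}z = a^{q(1+k)} ∉ L.
Contradiction. Therefore L is not regular.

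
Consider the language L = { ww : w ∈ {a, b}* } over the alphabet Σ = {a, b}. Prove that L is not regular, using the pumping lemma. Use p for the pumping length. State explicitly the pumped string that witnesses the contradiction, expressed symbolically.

Toward a contradiction, assume L is regular with pumping length p.
Take w = a^p b^p a^p b^p = uu where u = a^pb^p; then w ∈ L and |w| = 4p ≥ p.
By the pumping lemma, w = xyz with |xy| ≤ p and |y| > 0.
Since the first p symbols of w are all a's and |xy| ≤ p, y lies entirely in the leading a-block: y = a^k for some k with 1 ≤ k ≤ p.
Pump with i = 2: xy^2z = a^{p+k} b^p a^p b^p, of length 4p+k. Suppose this equals vv. The string starts with a and ends with b, so v does too; thus the boundary between the two copies of v is a b→a transition. There is exactly one such transition, at position 2p+k, so |v| = 2p+k and |vv| = 4p+2k ≠ 4p+k since k ≥ 1. So xy^2z ∉ L.
Contradiction. Therefore L is not regular.

a^{p+k} b^p a^p b^p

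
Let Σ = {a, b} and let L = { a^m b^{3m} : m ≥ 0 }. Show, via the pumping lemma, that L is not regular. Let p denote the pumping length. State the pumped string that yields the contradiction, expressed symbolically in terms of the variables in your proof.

a^{p+k} b^{3p}

Assume L is regular; let p be its pumping constant.
Choose w = a^p b^{3p}, which is in L with |w| = 4p ≥ p.
The pumping lemma gives a decomposition w = xyz where |xy| ≤ p and y is nonempty.
The first p characters of w are a's, so xy (and hence y) consists only of a's. Write y = a^k, 1 ≤ k ≤ p.
Pump with i = 2: xy^2z = a^{p+k} b^{3p}. For this to lie in L we would need 3p = 3(p+k), which forces k = 0. But k ≥ 1, so xy^2z ∉ L.
This contradicts the pumping lemma, so L is not regular.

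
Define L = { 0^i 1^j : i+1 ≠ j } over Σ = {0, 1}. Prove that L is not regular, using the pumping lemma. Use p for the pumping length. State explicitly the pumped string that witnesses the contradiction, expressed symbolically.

0^{p+p!} 1^{p+p!+1}

Assume L is regular. Let p be the pumping length given by the pumping lemma.
Choose w = 0^p 1^{p+p!+1}. Since p ≠ (p+p!+1)-1 = p+p!, w ∈ L; and |w| ≥ p.
The pumping lemma gives a decomposition w = xyz where |xy| ≤ p and y is nonempty.
Because |xy| ≤ p and w begins with p copies of 0, we have y = 0^k with 1 ≤ k ≤ p.
Since 1 ≤ k ≤ p, k divides p!; set t = 1 + p!/k. Then xy^t z has p + (p!/k)·k = p + p! copies of 0. Now the 0-count is p+p! and (1-count)-1 = (p+p!+1)-1 = p+p!, so i+1 ≠ j fails. So xy^t z = 0^{p+p!} 1^{p+p!+1} ∉ L.
This is a contradiction; hence L is not regular.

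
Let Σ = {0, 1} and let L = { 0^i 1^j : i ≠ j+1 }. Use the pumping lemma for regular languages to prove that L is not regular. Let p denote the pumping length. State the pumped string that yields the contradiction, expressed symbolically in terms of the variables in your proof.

Assume L is regular. Let p be the pumping length given by the pumping lemma.
Choose w = 0^p 1^{p+p!-1}. Since p ≠ (p+p!-1)+1 = p+p!, w ∈ L; and |w| ≥ p.
The pumping lemma gives a decomposition w = xyz where |xy| ≤ p and y is nonempty.
The first p characters of w are 0's, so xy (and hence y) consists only of 0's. Write y = 0^k, 1 ≤ k ≤ p.
Since 1 ≤ k ≤ p, k divides p!; set t = 1 + p!/k. Then xy^t z has p + (p!/k)·k = p + p! copies of 0. Now the 0-count is p+p! and (1-count)+1 = (p+p!-1)+1 = p+p!, so i ≠ j+1 fails. So xy^t z = 0^{p+p!} 1^{p+p!-1} ∉ L.
This contradicts the pumping lemma, so L is not regular.

0^{p+p!} 1^{p+p!-1}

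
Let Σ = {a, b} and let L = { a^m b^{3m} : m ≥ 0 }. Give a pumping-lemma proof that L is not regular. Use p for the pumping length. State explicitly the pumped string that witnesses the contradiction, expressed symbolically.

a^{p+k} b^{3p}

Toward a contradiction, assume L is regular with pumping length p.
Take w = a^p b^{3p}. Then w ∈ L and |w| = 4p ≥ p.
The pumping lemma gives a decomposition w = xyz where |xy| ≤ p and y is nonempty.
Since the first p symbols of w are all a's and |xy| ≤ p, y lies entirely in the leading a-block: y = a^k for some k with 1 ≤ k ≤ p.
Pump with i = 2: xy^2z = a^{p+k} b^{3p}. For this to lie in L we would need 3p = 3(p+k), which forces k = 0. But k ≥ 1, so xy^2z ∉ L.
This contradicts the pumping lemma, so L is not regular.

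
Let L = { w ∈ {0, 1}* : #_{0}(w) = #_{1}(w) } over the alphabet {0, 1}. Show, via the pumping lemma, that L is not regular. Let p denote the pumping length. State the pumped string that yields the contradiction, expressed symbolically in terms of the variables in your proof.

0^{p+k} 1^p

Assume L is regular; let p be its pumping constant.
Choose w = 0^p 1^p ∈ L with |w| = 2p ≥ p.
The pumping lemma gives a decomposition w = xyz where |xy| ≤ p and |y| > 0.
Because |xy| ≤ p and w begins with p copies of 0, we have y = 0^k with 1 ≤ k ≤ p.
Pump with i = 2: xy^2z = 0^{p+k} 1^p has p+k occurrences of 0 but only p of 1. Since k ≥ 1 the counts differ, so xy^2z ∉ L.
This is a contradiction; hence L is not regular.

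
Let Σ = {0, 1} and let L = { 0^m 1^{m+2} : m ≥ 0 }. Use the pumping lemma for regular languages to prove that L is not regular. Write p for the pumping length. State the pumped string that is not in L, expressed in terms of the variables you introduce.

Assume L is regular. Let p be the pumping length given by the pumping lemma.
Let w = 0^p 1^{p+2} ∈ L; note |w| = 2p+2 ≥ p.
The pumping lemma gives a decomposition w = xyz where |xy| ≤ p and |y| ≥ 1.
Since the first p symbols of w are all 0's and |xy| ≤ p, y lies entirely in the leading 0-block: y = 0^k for some k with 1 ≤ k ≤ p.
Pump with i = 2: xy^2z = 0^{p+k} 1^{p+2}. For this to lie in L we would need p+2 = (p+k)+2, which forces k = 0. But k ≥ 1, so xy^2z ∉ L.
Contradiction. Therefore L is not regular.

0^{p+k} 1^{p+2}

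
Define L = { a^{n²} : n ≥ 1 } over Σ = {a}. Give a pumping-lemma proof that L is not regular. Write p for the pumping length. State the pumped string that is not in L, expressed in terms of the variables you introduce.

a^{p²+k}

Toward a contradiction, assume L is regular with pumping length p.
Take w = a^{p²} ∈ L with |w| = p² ≥ p.
By the pumping lemma, w = xyz with |xy| ≤ p and |y| ≥ 1.
Then y = a^k for some k with 1 ≤ k ≤ p.
Pump with i = 2: xy^2z = a^{p²+k}. Since 1 ≤ k ≤ p, p² < p²+k ≤ p²+p < (p+1)², so p²+k lies strictly between consecutive squares and is not a perfect square. So xy^2z ∉ L.
This contradicts the pumping lemma, so L is not regular.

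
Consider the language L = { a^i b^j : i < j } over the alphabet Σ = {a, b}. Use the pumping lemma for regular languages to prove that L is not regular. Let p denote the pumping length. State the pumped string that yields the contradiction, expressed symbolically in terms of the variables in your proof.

Assume L is regular; let p be its pumping constant.
Choose w = a^p b^{p+1} ∈ L, with |w| = 2p+1 ≥ p.
By the pumping lemma, w = xyz with |xy| ≤ p and y is nonempty.
The first p characters of w are a's, so xy (and hence y) consists only of a's. Write y = a^k, 1 ≤ k ≤ p.
Consider xy^2z = a^{p+k} b^{p+1}. Since k ≥ 1, the a-count p+k is at least p+1, so i < j fails; thus xy^2z ∉ L.
Contradiction. Therefore L is not regular.

a^{p+k} b^{p+1}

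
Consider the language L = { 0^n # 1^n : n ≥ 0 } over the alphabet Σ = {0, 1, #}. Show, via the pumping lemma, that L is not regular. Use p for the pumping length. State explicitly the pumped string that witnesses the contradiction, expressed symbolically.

Suppose for contradiction that L is regular, and let p be the pumping length.
Take w = 0^p # 1^p ∈ L with |w| = 2p+1 ≥ p.
Write w = xyz as guaranteed by the lemma, with |xy| ≤ p and y is nonempty.
Since the first p symbols of w are all 0's and |xy| ≤ p, y lies entirely in the leading 0-block: y = 0^k for some k with 1 ≤ k ≤ p.
Pump with i = 2: xy^2z = 0^{p+k} # 1^p, which would require p+k = p. But k ≥ 1, so xy^2z ∉ L.
This contradicts the pumping lemma, so L is not regular.

0^{p+k} # 1^p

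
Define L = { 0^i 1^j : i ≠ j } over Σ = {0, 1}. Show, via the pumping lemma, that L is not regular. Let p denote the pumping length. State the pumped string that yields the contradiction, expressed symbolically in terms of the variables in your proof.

0^{p+p!} 1^{p+p!}

Assume L is regular; let p be its pumping constant.
Choose w = 0^p 1^{p+p!}. Since p ≠ p+p!, w ∈ L; and |w| ≥ p.
Write w = xyz as guaranteed by the lemma, with |xy| ≤ p and |y| > 0.
Because |xy| ≤ p and w begins with p copies of 0, we have y = 0^k with 1 ≤ k ≤ p.
Since 1 ≤ k ≤ p, k divides p!; set t = 1 + p!/k. Then xy^t z has p + (p!/k)·k = p + p! copies of 0. Now the 0-count equals the 1-count, so i ≠ j fails. So xy^t z = 0^{p+p!} 1^{p+p!} ∉ L.
This contradicts the pumping lemma, so L is not regular.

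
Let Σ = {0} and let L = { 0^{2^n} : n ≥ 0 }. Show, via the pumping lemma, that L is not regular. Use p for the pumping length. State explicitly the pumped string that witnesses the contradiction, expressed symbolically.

Assume L is regular; let p be its pumping constant.
Take w = 0^{2^p} ∈ L with |w| = 2^p ≥ p.
The pumping lemma gives a decomposition w = xyz where |xy| ≤ p and |y| > 0.
Then y = 0^k for some k with 1 ≤ k ≤ p.
Pump with i = 2: xy^2z = 0^{2^p+k}. Since 1 ≤ k ≤ p < 2^p, we have 2^p < 2^p+k < 2^{p+1}, so 2^p+k is not a power of 2. So xy^2z ∉ L.
This contradicts the pumping lemma, so L is not regular.

0^{2^p+k}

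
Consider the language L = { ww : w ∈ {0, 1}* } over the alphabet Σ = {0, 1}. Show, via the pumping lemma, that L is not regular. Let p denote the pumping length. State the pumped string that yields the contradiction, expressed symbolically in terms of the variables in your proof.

0^{p+k} 1^p 0^p 1^p

Toward a contradiction, assume L is regular with pumping length p.
Take w = 0^p 1^p 0^p 1^p = uu where u = 0^p1^p; then w ∈ L and |w| = 4p ≥ p.
By the pumping lemma, w = xyz with |xy| ≤ p and y is nonempty.
Since the first p symbols of w are all 0's and |xy| ≤ p, y lies entirely in the leading 0-block: y = 0^k for some k with 1 ≤ k ≤ p.
Pump with i = 2: xy^2z = 0^{p+k} 1^p 0^p 1^p, of length 4p+k. Suppose this equals vv. The string starts with 0 and ends with 1, so v does too; thus the boundary between the two copies of v is a 1→0 transition. There is exactly one such transition, at position 2p+k, so |v| = 2p+k and |vv| = 4p+2k ≠ 4p+k since k ≥ 1. So xy^2z ∉ L.
This is a contradiction; hence L is not regular.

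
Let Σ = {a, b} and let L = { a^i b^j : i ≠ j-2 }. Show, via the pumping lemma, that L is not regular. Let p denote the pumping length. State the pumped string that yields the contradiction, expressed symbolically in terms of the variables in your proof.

a^{p+p!} b^{p+p!+2}

Toward a contradiction, assume L is regular with pumping length p.
Choose w = a^p b^{p+p!+2}. Since p ≠ (p+p!+2)-2 = p+p!, w ∈ L; and |w| ≥ p.
The pumping lemma gives a decomposition w = xyz where |xy| ≤ p and |y| ≥ 1.
Because |xy| ≤ p and w begins with p copies of a, we have y = a^k with 1 ≤ k ≤ p.
Since 1 ≤ k ≤ p, k divides p!; set t = 1 + p!/k. Then xy^t z has p + (p!/k)·k = p + p! copies of a. Now the a-count is p+p! and (b-count)-2 = (p+p!+2)-2 = p+p!, so i ≠ j-2 fails. So xy^t z = a^{p+p!} b^{p+p!+2} ∉ L.
This contradicts the pumping lemma, so L is not regular.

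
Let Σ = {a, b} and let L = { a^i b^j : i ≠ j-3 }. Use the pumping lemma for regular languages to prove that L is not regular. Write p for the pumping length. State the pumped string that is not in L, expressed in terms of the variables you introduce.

Assume L is regular; let p be its pumping constant.
Choose w = a^p b^{p+p!+3}. Since p ≠ (p+p!+3)-3 = p+p!, w ∈ L; and |w| ≥ p.
Write w = xyz as guaranteed by the lemma, with |xy| ≤ p and |y| ≥ 1.
Because |xy| ≤ p and w begins with p copies of a, we have y = a^k with 1 ≤ k ≤ p.
Since 1 ≤ k ≤ p, k divides p!; set t = 1 + p!/k. Then xy^t z has p + (p!/k)·k = p + p! copies of a. Now the a-count is p+p! and (b-count)-3 = (p+p!+3)-3 = p+p!, so i ≠ j-3 fails. So xy^t z = a^{p+p!} b^{p+p!+3} ∉ L.
Contradiction. Therefore L is not regular.

a^{p+p!} b^{p+p!+3}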